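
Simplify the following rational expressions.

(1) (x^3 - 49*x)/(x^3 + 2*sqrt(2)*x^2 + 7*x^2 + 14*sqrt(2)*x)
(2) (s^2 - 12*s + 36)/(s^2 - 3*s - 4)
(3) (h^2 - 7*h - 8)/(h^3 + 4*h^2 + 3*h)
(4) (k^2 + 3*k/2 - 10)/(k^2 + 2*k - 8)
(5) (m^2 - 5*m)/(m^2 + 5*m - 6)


(1) = (x - 7)/(x + 2*sqrt(2))
(2) = (s^2 - 12*s + 36)/(s^2 - 3*s - 4)
(3) = (h - 8)/(h^2 + 3*h)
(4) = (2*k - 5)/(2*k - 4)
(5) = (m^2 - 5*m)/(m^2 + 5*m - 6)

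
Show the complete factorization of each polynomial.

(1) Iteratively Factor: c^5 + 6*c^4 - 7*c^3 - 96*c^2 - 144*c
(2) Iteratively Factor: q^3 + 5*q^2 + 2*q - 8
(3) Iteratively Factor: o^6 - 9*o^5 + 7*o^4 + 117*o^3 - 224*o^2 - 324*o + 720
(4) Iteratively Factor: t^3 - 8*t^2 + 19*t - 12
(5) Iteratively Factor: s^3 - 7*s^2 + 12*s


(1) = (c + 3)*(c^4 + 3*c^3 - 16*c^2 - 48*c) = c*(c + 3)*(c^3 + 3*c^2 - 16*c - 48) = c*(c - 4)*(c + 3)*(c^2 + 7*c + 12) = c*(c - 4)*(c + 3)^2*(c + 4)
(2) = (q + 2)*(q^2 + 3*q - 4) = (q + 2)*(q + 4)*(q - 1)
(3) = (o - 4)*(o^5 - 5*o^4 - 13*o^3 + 65*o^2 + 36*o - 180) = (o - 4)*(o + 3)*(o^4 - 8*o^3 + 11*o^2 + 32*o - 60) = (o - 4)*(o - 3)*(o + 3)*(o^3 - 5*o^2 - 4*o + 20) = (o - 5)*(o - 4)*(o - 3)*(o + 3)*(o^2 - 4) = (o - 5)*(o - 4)*(o - 3)*(o + 2)*(o + 3)*(o - 2)
(4) = (t - 1)*(t^2 - 7*t + 12) = (t - 3)*(t - 1)*(t - 4)
(5) = (s - 4)*(s^2 - 3*s) = (s - 4)*(s - 3)*(s)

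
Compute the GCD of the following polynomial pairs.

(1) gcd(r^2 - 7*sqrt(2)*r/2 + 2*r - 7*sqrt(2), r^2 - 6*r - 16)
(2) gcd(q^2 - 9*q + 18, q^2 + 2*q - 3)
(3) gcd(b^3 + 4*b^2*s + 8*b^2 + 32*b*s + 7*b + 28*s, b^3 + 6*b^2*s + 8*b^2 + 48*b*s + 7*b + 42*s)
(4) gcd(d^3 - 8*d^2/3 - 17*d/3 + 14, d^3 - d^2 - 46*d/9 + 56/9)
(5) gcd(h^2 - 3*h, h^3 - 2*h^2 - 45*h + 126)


(1) = gcd((r + 2)*(r - 7*sqrt(2)/2), (r - 8)*(r + 2)) = r + 2
(2) = gcd((q - 6)*(q - 3), (q - 1)*(q + 3)) = 1
(3) = gcd((b + 1)*(b + 7)*(b + 4*s), (b + 1)*(b + 7)*(b + 6*s)) = b^2 + 8*b + 7
(4) = d^2 + d/3 - 14/3
(5) = h - 3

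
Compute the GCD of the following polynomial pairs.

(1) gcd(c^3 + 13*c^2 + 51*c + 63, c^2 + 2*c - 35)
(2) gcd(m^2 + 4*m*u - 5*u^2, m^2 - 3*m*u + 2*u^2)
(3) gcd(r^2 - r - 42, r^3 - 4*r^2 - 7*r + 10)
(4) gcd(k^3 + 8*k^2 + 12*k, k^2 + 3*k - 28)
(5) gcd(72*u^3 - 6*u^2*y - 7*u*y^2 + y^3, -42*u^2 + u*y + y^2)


(1) = gcd((c + 3)^2*(c + 7), (c - 5)*(c + 7)) = c + 7
(2) = -m + u
(3) = gcd((r - 7)*(r + 6), (r - 5)*(r - 1)*(r + 2)) = 1
(4) = 1
(5) = gcd((-6*u + y)*(-4*u + y)*(3*u + y), (-6*u + y)*(7*u + y)) = -6*u + y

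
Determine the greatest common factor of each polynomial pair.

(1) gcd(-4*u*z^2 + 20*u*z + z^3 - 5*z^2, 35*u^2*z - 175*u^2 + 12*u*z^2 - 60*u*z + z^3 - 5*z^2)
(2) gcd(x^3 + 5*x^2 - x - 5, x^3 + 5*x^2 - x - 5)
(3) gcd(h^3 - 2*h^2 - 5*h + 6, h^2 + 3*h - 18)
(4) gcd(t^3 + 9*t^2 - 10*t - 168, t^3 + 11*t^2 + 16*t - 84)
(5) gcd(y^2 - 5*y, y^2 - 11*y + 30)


(1) = gcd(z*(-4*u + z)*(z - 5), (5*u + z)*(7*u + z)*(z - 5)) = z - 5
(2) = gcd((x - 1)*(x + 1)*(x + 5), (x - 1)*(x + 1)*(x + 5)) = x^3 + 5*x^2 - x - 5
(3) = h - 3
(4) = t^2 + 13*t + 42
(5) = gcd(y*(y - 5), (y - 6)*(y - 5)) = y - 5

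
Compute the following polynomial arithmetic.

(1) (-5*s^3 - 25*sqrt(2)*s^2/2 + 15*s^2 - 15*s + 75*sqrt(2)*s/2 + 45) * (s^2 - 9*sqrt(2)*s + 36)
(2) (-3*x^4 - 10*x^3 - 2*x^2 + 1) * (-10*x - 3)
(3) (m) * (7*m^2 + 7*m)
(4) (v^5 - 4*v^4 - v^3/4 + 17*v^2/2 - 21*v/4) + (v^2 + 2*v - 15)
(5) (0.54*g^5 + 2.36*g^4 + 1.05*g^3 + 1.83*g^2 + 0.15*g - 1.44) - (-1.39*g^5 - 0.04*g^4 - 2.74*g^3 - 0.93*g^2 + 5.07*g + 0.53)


(1) = -5*s^5 + 15*s^4 + 65*sqrt(2)*s^4/2 - 195*sqrt(2)*s^3/2 + 30*s^3 - 315*sqrt(2)*s^2 - 90*s^2 - 540*s + 945*sqrt(2)*s + 1620
(2) = 30*x^5 + 109*x^4 + 50*x^3 + 6*x^2 - 10*x - 3
(3) = 7*m^3 + 7*m^2
(4) = v^5 - 4*v^4 - v^3/4 + 19*v^2/2 - 13*v/4 - 15
(5) = 1.93*g^5 + 2.4*g^4 + 3.79*g^3 + 2.76*g^2 - 4.92*g - 1.97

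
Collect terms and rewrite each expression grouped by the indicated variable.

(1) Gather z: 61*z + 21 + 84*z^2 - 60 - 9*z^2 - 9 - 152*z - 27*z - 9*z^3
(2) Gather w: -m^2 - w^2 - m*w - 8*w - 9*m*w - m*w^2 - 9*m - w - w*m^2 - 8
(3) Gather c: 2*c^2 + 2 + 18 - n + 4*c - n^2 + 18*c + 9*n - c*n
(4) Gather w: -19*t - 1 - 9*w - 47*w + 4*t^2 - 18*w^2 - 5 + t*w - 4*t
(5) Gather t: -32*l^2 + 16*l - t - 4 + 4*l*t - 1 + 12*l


(1) = -9*z^3 + 75*z^2 - 118*z - 48
(2) = -m^2 - 9*m + w^2*(-m - 1) + w*(-m^2 - 10*m - 9) - 8
(3) = 2*c^2 + c*(22 - n) - n^2 + 8*n + 20
(4) = 4*t^2 - 23*t - 18*w^2 + w*(t - 56) - 6
(5) = -32*l^2 + 28*l + t*(4*l - 1) - 5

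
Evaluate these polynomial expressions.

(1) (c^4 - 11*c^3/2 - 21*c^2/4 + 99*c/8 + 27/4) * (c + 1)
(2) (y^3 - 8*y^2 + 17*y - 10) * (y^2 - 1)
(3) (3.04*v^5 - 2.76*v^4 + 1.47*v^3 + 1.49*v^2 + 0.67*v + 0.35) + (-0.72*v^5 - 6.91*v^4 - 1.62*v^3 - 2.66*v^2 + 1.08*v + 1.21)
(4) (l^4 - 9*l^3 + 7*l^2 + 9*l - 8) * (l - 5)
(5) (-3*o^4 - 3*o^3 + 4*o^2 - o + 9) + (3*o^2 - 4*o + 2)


(1) = c^5 - 9*c^4/2 - 43*c^3/4 + 57*c^2/8 + 153*c/8 + 27/4
(2) = y^5 - 8*y^4 + 16*y^3 - 2*y^2 - 17*y + 10
(3) = 2.32*v^5 - 9.67*v^4 - 0.15*v^3 - 1.17*v^2 + 1.75*v + 1.56
(4) = l^5 - 14*l^4 + 52*l^3 - 26*l^2 - 53*l + 40
(5) = -3*o^4 - 3*o^3 + 7*o^2 - 5*o + 11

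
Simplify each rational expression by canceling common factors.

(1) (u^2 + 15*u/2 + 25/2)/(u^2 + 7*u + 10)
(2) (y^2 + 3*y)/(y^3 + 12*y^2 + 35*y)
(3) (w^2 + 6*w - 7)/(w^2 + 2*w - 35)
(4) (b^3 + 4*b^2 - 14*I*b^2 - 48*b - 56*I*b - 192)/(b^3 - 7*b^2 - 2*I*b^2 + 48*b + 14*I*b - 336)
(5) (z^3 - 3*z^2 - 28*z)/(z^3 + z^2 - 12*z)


(1) = (2*u + 5)/(2*u + 4)
(2) = (y + 3)/(y^2 + 12*y + 35)
(3) = (w - 1)/(w - 5)
(4) = (b^2 + b*(4 - 6*I) - 24*I)/(b^2 + b*(-7 + 6*I) - 42*I)
(5) = (z - 7)/(z - 3)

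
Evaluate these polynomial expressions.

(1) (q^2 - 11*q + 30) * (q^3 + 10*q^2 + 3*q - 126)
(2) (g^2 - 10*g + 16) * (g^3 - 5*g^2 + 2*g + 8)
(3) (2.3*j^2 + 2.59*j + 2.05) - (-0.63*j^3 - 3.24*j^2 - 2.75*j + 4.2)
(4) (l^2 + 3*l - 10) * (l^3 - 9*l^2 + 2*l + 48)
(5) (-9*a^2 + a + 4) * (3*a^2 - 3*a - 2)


(1) = q^5 - q^4 - 77*q^3 + 141*q^2 + 1476*q - 3780
(2) = g^5 - 15*g^4 + 68*g^3 - 92*g^2 - 48*g + 128
(3) = 0.63*j^3 + 5.54*j^2 + 5.34*j - 2.15
(4) = l^5 - 6*l^4 - 35*l^3 + 144*l^2 + 124*l - 480
(5) = -27*a^4 + 30*a^3 + 27*a^2 - 14*a - 8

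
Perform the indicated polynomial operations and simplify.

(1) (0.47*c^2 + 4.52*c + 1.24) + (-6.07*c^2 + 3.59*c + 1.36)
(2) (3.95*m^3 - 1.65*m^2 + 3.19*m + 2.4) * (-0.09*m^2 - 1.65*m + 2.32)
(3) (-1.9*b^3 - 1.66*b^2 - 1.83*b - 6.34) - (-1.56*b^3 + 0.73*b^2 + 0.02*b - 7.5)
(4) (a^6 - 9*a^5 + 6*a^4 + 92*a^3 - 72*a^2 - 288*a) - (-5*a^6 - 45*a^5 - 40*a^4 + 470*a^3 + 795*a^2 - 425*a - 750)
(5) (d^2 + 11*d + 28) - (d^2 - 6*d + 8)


(1) = -5.6*c^2 + 8.11*c + 2.6
(2) = -0.3555*m^5 - 6.369*m^4 + 11.5994*m^3 - 9.3075*m^2 + 3.4408*m + 5.568
(3) = -0.34*b^3 - 2.39*b^2 - 1.85*b + 1.16
(4) = 6*a^6 + 36*a^5 + 46*a^4 - 378*a^3 - 867*a^2 + 137*a + 750
(5) = 17*d + 20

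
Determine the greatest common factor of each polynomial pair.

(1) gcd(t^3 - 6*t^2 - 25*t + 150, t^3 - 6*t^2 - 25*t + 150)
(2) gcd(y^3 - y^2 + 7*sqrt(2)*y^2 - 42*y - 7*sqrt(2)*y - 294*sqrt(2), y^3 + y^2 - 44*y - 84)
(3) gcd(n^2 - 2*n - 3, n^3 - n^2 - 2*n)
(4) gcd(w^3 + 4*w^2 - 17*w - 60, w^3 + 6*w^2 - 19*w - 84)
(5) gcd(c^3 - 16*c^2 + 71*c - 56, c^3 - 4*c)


(1) = gcd((t - 6)*(t - 5)*(t + 5), (t - 6)*(t - 5)*(t + 5)) = t^3 - 6*t^2 - 25*t + 150
(2) = y^2 - y - 42
(3) = gcd((n - 3)*(n + 1), n*(n - 2)*(n + 1)) = n + 1
(4) = w^2 - w - 12
(5) = gcd((c - 8)*(c - 7)*(c - 1), c*(c - 2)*(c + 2)) = 1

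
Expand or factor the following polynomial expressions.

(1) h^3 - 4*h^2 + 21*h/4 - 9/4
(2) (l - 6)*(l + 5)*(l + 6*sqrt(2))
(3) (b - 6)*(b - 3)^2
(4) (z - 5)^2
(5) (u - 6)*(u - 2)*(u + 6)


(1) = (h - 3/2)^2*(h - 1)
(2) = l^3 - l^2 + 6*sqrt(2)*l^2 - 30*l - 6*sqrt(2)*l - 180*sqrt(2)
(3) = b^3 - 12*b^2 + 45*b - 54
(4) = z^2 - 10*z + 25
(5) = u^3 - 2*u^2 - 36*u + 72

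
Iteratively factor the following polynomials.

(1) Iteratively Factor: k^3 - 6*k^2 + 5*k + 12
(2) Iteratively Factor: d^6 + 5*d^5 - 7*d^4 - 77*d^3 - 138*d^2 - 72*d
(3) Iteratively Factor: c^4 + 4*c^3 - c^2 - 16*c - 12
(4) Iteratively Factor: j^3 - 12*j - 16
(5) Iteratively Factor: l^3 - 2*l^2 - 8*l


(1) = (k - 3)*(k^2 - 3*k - 4) = (k - 3)*(k + 1)*(k - 4)
(2) = (d + 3)*(d^5 + 2*d^4 - 13*d^3 - 38*d^2 - 24*d) = (d + 1)*(d + 3)*(d^4 + d^3 - 14*d^2 - 24*d) = (d + 1)*(d + 2)*(d + 3)*(d^3 - d^2 - 12*d) = (d + 1)*(d + 2)*(d + 3)^2*(d^2 - 4*d) = (d - 4)*(d + 1)*(d + 2)*(d + 3)^2*(d)
(3) = (c + 1)*(c^3 + 3*c^2 - 4*c - 12) = (c - 2)*(c + 1)*(c^2 + 5*c + 6) = (c - 2)*(c + 1)*(c + 2)*(c + 3)
(4) = (j + 2)*(j^2 - 2*j - 8) = (j - 4)*(j + 2)*(j + 2)
(5) = (l)*(l^2 - 2*l - 8) = l*(l + 2)*(l - 4)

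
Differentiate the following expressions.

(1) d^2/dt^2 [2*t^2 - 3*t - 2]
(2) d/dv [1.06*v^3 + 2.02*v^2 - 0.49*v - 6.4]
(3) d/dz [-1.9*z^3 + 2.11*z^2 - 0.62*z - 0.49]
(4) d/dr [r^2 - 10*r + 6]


(1) = 4
(2) = 3.18*v^2 + 4.04*v - 0.49
(3) = -5.7*z^2 + 4.22*z - 0.62
(4) = 2*r - 10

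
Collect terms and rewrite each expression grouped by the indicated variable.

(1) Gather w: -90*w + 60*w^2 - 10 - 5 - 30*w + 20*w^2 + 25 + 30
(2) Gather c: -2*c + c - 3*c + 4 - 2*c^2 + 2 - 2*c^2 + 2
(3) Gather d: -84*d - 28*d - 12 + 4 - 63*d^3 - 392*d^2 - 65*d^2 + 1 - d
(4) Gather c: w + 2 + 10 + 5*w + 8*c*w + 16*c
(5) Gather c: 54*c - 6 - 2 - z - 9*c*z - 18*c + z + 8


(1) = 80*w^2 - 120*w + 40
(2) = -4*c^2 - 4*c + 8
(3) = -63*d^3 - 457*d^2 - 113*d - 7
(4) = c*(8*w + 16) + 6*w + 12
(5) = c*(36 - 9*z)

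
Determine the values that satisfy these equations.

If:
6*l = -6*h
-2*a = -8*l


Then:
a = 4*l
h = -l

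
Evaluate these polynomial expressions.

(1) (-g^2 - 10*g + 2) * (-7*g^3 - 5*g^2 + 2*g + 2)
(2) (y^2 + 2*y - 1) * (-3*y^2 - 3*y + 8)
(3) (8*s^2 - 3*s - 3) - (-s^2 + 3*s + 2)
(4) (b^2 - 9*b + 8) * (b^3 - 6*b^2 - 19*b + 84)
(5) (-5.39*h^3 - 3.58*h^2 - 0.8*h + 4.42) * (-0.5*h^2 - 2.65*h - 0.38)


(1) = 7*g^5 + 75*g^4 + 34*g^3 - 32*g^2 - 16*g + 4
(2) = -3*y^4 - 9*y^3 + 5*y^2 + 19*y - 8
(3) = 9*s^2 - 6*s - 5
(4) = b^5 - 15*b^4 + 43*b^3 + 207*b^2 - 908*b + 672
(5) = 2.695*h^5 + 16.0735*h^4 + 11.9352*h^3 + 1.2704*h^2 - 11.409*h - 1.6796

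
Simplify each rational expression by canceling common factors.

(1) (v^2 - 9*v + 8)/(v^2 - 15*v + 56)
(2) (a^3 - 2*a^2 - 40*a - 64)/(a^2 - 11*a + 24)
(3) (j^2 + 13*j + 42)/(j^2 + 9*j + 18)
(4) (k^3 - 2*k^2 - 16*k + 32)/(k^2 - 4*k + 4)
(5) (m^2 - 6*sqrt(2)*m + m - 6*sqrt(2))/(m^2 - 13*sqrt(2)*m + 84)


(1) = (v - 1)/(v - 7)
(2) = (a^2 + 6*a + 8)/(a - 3)
(3) = (j + 7)/(j + 3)
(4) = (k^2 - 16)/(k - 2)
(5) = (m + 1)/(m - 7*sqrt(2))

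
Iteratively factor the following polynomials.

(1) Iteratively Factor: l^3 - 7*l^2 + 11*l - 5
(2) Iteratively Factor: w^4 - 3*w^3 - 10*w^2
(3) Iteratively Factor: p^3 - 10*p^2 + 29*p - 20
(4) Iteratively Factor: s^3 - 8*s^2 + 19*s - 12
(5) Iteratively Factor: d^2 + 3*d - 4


(1) = (l - 1)*(l^2 - 6*l + 5) = (l - 1)^2*(l - 5)
(2) = (w)*(w^3 - 3*w^2 - 10*w) = w^2*(w^2 - 3*w - 10) = w^2*(w - 5)*(w + 2)
(3) = (p - 4)*(p^2 - 6*p + 5) = (p - 5)*(p - 4)*(p - 1)
(4) = (s - 4)*(s^2 - 4*s + 3) = (s - 4)*(s - 1)*(s - 3)
(5) = (d - 1)*(d + 4)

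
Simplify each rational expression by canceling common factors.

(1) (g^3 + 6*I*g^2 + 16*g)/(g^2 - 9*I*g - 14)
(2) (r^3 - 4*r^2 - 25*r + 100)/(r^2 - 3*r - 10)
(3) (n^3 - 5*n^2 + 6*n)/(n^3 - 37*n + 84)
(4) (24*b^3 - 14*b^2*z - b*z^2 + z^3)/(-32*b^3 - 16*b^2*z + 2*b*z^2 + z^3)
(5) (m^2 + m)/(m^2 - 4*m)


(1) = (g^2 + 8*I*g)/(g - 7*I)
(2) = (r^2 + r - 20)/(r + 2)
(3) = (n^2 - 2*n)/(n^2 + 3*n - 28)
(4) = (6*b^2 - 5*b*z + z^2)/(-8*b^2 - 2*b*z + z^2)
(5) = (m + 1)/(m - 4)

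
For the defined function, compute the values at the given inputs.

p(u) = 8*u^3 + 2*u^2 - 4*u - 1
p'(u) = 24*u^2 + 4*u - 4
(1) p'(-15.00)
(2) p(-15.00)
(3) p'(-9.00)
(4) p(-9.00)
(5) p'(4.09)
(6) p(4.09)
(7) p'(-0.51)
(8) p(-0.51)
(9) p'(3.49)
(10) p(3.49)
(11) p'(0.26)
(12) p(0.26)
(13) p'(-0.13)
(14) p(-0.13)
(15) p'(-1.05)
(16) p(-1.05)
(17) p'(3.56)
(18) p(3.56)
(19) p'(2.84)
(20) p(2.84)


(1) = 5336.00
(2) = -26491.00
(3) = 1904.00
(4) = -5635.00
(5) = 413.83
(6) = 563.44
(7) = 0.20
(8) = 0.50
(9) = 302.28
(10) = 349.47
(11) = -1.34
(12) = -1.76
(13) = -4.11
(14) = -0.46
(15) = 18.26
(16) = -3.86
(17) = 314.41
(18) = 371.05
(19) = 200.93
(20) = 187.02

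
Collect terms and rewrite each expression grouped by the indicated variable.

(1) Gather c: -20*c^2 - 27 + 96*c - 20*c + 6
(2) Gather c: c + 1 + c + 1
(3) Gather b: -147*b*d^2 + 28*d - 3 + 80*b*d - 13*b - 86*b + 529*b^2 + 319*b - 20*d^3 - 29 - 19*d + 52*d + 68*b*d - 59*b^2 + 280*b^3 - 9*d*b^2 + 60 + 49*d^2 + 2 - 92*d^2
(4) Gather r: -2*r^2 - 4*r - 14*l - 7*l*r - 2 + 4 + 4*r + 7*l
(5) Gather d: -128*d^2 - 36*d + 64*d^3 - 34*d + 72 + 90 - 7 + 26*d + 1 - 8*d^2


(1) = -20*c^2 + 76*c - 21
(2) = 2*c + 2
(3) = 280*b^3 + b^2*(470 - 9*d) + b*(-147*d^2 + 148*d + 220) - 20*d^3 - 43*d^2 + 61*d + 30
(4) = -7*l*r - 7*l - 2*r^2 + 2
(5) = 64*d^3 - 136*d^2 - 44*d + 156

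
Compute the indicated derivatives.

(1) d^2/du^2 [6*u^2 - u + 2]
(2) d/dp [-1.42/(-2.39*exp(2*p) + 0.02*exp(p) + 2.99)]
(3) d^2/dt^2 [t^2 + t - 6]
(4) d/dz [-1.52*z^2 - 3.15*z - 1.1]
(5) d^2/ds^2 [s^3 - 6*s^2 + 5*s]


(1) = 12
(2) = (0.0284 - 6.7876*exp(p))*exp(p)/(-2.39*exp(2*p) + 0.02*exp(p) + 2.99)^2
(3) = 2
(4) = -3.04*z - 3.15
(5) = 6*s - 12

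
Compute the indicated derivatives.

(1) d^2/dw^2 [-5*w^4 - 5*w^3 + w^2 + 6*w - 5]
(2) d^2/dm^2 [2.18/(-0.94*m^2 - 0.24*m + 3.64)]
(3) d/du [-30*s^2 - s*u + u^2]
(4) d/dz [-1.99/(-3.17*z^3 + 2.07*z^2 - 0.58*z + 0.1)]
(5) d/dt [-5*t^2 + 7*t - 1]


(1) = -60*w^2 - 30*w + 2
(2) = (3.852496*m^2 + 0.983616*m - 2.18*(1.88*m + 0.24)*(3.76*m + 0.48) - 14.918176)/(0.94*m^2 + 0.24*m - 3.64)^3
(3) = -s + 2*u
(4) = (-18.9249*z^2 + 8.2386*z - 1.1542)/(3.17*z^3 - 2.07*z^2 + 0.58*z - 0.1)^2
(5) = 7 - 10*t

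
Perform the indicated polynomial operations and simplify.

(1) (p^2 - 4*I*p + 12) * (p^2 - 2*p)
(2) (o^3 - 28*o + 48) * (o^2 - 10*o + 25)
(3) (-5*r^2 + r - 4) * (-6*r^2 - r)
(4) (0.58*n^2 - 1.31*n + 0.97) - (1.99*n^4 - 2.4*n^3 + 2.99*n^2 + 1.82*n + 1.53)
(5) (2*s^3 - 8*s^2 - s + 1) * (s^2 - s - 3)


(1) = p^4 - 2*p^3 - 4*I*p^3 + 12*p^2 + 8*I*p^2 - 24*p
(2) = o^5 - 10*o^4 - 3*o^3 + 328*o^2 - 1180*o + 1200
(3) = 30*r^4 - r^3 + 23*r^2 + 4*r
(4) = -1.99*n^4 + 2.4*n^3 - 2.41*n^2 - 3.13*n - 0.56
(5) = 2*s^5 - 10*s^4 + s^3 + 26*s^2 + 2*s - 3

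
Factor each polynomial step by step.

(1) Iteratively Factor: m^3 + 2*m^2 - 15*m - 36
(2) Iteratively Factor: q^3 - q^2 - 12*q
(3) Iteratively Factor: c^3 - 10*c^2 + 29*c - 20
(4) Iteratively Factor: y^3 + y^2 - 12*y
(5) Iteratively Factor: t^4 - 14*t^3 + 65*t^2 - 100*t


(1) = (m + 3)*(m^2 - m - 12) = (m - 4)*(m + 3)*(m + 3)
(2) = (q - 4)*(q^2 + 3*q) = q*(q - 4)*(q + 3)
(3) = (c - 4)*(c^2 - 6*c + 5) = (c - 4)*(c - 1)*(c - 5)
(4) = (y + 4)*(y^2 - 3*y) = (y - 3)*(y + 4)*(y)
(5) = (t - 5)*(t^3 - 9*t^2 + 20*t) = (t - 5)*(t - 4)*(t^2 - 5*t) = t*(t - 5)*(t - 4)*(t - 5)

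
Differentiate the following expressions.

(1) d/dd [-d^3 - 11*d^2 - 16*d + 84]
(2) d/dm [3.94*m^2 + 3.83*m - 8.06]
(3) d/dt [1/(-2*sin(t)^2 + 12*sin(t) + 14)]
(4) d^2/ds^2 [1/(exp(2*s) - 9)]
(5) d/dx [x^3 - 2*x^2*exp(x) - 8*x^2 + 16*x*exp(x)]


(1) = -3*d^2 - 22*d - 16
(2) = 7.88*m + 3.83
(3) = (sin(t) - 3)*cos(t)/((sin(t) - 7)^2*(sin(t) + 1)^2)
(4) = 4*(exp(2*s) + 9)*exp(2*s)/(exp(2*s) - 9)^3
(5) = -2*x^2*exp(x) + 3*x^2 + 12*x*exp(x) - 16*x + 16*exp(x)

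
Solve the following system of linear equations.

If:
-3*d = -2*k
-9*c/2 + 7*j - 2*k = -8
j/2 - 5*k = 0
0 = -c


Then:
c = 0
d = -4/51
j = -20/17
k = -2/17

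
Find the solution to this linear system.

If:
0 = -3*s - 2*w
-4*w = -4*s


Then:
s = 0
w = 0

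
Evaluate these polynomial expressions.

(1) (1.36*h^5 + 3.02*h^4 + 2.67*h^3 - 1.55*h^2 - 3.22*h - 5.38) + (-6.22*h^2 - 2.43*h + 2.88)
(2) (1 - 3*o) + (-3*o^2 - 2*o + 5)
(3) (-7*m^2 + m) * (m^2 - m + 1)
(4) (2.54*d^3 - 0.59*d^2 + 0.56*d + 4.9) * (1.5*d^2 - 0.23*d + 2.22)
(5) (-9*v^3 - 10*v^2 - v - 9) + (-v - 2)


(1) = 1.36*h^5 + 3.02*h^4 + 2.67*h^3 - 7.77*h^2 - 5.65*h - 2.5
(2) = -3*o^2 - 5*o + 6
(3) = -7*m^4 + 8*m^3 - 8*m^2 + m
(4) = 3.81*d^5 - 1.4692*d^4 + 6.6145*d^3 + 5.9114*d^2 + 0.1162*d + 10.878
(5) = -9*v^3 - 10*v^2 - 2*v - 11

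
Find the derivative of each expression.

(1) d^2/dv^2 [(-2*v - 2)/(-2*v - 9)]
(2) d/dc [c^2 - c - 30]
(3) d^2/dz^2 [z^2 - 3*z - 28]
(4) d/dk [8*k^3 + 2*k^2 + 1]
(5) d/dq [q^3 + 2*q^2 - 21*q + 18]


(1) = -56/(2*v + 9)^3
(2) = 2*c - 1
(3) = 2
(4) = 4*k*(6*k + 1)
(5) = 3*q^2 + 4*q - 21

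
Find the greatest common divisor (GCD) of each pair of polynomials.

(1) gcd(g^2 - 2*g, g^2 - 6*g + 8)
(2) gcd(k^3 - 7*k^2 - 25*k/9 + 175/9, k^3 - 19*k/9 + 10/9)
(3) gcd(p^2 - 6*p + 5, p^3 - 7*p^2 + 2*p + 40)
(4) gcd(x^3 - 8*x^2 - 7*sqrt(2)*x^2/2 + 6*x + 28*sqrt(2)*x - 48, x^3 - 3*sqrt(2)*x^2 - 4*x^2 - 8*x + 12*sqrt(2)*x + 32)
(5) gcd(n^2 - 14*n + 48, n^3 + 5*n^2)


(1) = g - 2
(2) = gcd((k - 7)*(k - 5/3)*(k + 5/3), (k - 1)*(k - 2/3)*(k + 5/3)) = k + 5/3
(3) = p - 5
(4) = 1
(5) = gcd((n - 8)*(n - 6), n^2*(n + 5)) = 1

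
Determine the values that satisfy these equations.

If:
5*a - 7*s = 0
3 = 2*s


Then:
a = 21/10
s = 3/2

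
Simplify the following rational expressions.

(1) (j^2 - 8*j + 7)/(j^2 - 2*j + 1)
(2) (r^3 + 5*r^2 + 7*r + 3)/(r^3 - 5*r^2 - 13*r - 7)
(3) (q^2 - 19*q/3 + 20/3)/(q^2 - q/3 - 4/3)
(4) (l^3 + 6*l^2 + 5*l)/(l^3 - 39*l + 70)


(1) = (j - 7)/(j - 1)
(2) = (r + 3)/(r - 7)
(3) = (q - 5)/(q + 1)
(4) = (l^3 + 6*l^2 + 5*l)/(l^3 - 39*l + 70)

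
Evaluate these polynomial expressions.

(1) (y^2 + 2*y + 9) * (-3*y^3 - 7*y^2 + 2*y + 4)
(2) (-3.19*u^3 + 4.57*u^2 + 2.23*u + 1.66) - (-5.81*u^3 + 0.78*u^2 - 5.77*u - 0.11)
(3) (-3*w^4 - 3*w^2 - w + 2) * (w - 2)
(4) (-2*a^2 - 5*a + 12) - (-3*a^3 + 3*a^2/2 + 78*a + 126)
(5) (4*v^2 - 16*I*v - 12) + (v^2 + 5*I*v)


(1) = -3*y^5 - 13*y^4 - 39*y^3 - 55*y^2 + 26*y + 36
(2) = 2.62*u^3 + 3.79*u^2 + 8.0*u + 1.77
(3) = -3*w^5 + 6*w^4 - 3*w^3 + 5*w^2 + 4*w - 4
(4) = 3*a^3 - 7*a^2/2 - 83*a - 114
(5) = 5*v^2 - 11*I*v - 12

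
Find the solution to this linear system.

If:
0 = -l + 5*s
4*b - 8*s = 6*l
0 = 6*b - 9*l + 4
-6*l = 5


Then:
No Solution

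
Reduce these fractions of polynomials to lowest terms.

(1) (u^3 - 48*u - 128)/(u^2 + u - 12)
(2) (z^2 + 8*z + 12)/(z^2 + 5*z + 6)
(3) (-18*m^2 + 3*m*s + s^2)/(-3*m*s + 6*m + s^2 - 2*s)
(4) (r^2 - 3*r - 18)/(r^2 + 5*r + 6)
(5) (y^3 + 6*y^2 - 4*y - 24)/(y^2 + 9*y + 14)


(1) = (u^2 - 4*u - 32)/(u - 3)
(2) = (z + 6)/(z + 3)
(3) = (6*m + s)/(s - 2)
(4) = (r - 6)/(r + 2)
(5) = (y^2 + 4*y - 12)/(y + 7)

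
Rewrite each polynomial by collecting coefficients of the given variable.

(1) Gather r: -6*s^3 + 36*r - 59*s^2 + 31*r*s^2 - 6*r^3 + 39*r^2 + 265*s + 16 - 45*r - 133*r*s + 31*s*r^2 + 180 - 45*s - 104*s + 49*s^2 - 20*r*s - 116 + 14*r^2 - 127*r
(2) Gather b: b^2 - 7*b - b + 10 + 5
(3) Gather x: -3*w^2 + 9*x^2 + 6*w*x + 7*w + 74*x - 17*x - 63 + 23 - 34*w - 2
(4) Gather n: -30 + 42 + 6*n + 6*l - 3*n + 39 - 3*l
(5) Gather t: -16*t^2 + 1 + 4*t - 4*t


(1) = -6*r^3 + r^2*(31*s + 53) + r*(31*s^2 - 153*s - 136) - 6*s^3 - 10*s^2 + 116*s + 80
(2) = b^2 - 8*b + 15
(3) = -3*w^2 - 27*w + 9*x^2 + x*(6*w + 57) - 42
(4) = 3*l + 3*n + 51
(5) = 1 - 16*t^2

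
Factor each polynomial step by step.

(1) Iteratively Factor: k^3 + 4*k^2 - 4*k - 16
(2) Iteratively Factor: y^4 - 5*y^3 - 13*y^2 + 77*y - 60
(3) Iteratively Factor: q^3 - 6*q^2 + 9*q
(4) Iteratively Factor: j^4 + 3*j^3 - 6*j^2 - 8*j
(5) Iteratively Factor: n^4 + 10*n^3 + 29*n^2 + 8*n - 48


(1) = (k - 2)*(k^2 + 6*k + 8) = (k - 2)*(k + 4)*(k + 2)
(2) = (y - 3)*(y^3 - 2*y^2 - 19*y + 20) = (y - 3)*(y - 1)*(y^2 - y - 20) = (y - 3)*(y - 1)*(y + 4)*(y - 5)
(3) = (q)*(q^2 - 6*q + 9) = q*(q - 3)*(q - 3)
(4) = (j)*(j^3 + 3*j^2 - 6*j - 8) = j*(j - 2)*(j^2 + 5*j + 4) = j*(j - 2)*(j + 1)*(j + 4)
(5) = (n + 3)*(n^3 + 7*n^2 + 8*n - 16) = (n + 3)*(n + 4)*(n^2 + 3*n - 4) = (n + 3)*(n + 4)^2*(n - 1)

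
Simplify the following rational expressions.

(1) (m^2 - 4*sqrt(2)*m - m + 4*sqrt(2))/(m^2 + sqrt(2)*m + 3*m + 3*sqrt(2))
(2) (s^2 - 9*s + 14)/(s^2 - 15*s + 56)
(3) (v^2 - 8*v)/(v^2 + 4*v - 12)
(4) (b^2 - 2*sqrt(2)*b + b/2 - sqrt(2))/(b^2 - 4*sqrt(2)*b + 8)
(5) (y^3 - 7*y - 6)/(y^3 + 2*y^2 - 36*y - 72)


(1) = (m^2 + m*(-4*sqrt(2) - 1) + 4*sqrt(2))/(m^2 + m*(sqrt(2) + 3) + 3*sqrt(2))
(2) = (s - 2)/(s - 8)
(3) = (v^2 - 8*v)/(v^2 + 4*v - 12)
(4) = (2*b + 1)/(2*b - 4*sqrt(2))
(5) = (y^2 - 2*y - 3)/(y^2 - 36)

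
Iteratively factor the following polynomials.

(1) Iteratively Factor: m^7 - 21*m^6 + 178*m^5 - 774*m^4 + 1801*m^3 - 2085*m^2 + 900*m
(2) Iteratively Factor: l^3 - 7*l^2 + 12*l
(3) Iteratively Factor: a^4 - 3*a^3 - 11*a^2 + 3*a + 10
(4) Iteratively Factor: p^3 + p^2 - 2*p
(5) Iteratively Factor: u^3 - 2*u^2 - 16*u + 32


(1) = (m - 5)*(m^6 - 16*m^5 + 98*m^4 - 284*m^3 + 381*m^2 - 180*m) = (m - 5)*(m - 4)*(m^5 - 12*m^4 + 50*m^3 - 84*m^2 + 45*m) = (m - 5)^2*(m - 4)*(m^4 - 7*m^3 + 15*m^2 - 9*m) = (m - 5)^2*(m - 4)*(m - 3)*(m^3 - 4*m^2 + 3*m) = (m - 5)^2*(m - 4)*(m - 3)*(m - 1)*(m^2 - 3*m) = m*(m - 5)^2*(m - 4)*(m - 3)*(m - 1)*(m - 3)
(2) = (l - 3)*(l^2 - 4*l) = (l - 4)*(l - 3)*(l)
(3) = (a - 1)*(a^3 - 2*a^2 - 13*a - 10) = (a - 1)*(a + 1)*(a^2 - 3*a - 10) = (a - 5)*(a - 1)*(a + 1)*(a + 2)
(4) = (p + 2)*(p^2 - p) = p*(p + 2)*(p - 1)
(5) = (u + 4)*(u^2 - 6*u + 8) = (u - 2)*(u + 4)*(u - 4)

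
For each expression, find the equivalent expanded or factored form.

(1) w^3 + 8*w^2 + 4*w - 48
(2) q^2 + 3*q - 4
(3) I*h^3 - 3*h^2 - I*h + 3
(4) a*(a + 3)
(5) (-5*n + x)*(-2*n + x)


(1) = (w - 2)*(w + 4)*(w + 6)
(2) = (q - 1)*(q + 4)
(3) = (h + 1)*(h + 3*I)*(I*h - I)
(4) = a^2 + 3*a
(5) = 10*n^2 - 7*n*x + x^2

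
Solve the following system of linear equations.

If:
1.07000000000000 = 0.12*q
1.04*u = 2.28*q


Then:
q = 8.92
u = 19.55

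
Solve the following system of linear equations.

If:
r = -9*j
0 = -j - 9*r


Then:
j = 0
r = 0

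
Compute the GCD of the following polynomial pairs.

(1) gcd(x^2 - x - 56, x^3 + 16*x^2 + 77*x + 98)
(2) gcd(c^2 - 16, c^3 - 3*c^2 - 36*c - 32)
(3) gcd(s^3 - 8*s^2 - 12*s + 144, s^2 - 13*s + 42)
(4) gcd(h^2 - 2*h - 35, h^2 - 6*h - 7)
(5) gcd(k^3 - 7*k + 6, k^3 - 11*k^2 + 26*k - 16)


(1) = gcd((x - 8)*(x + 7), (x + 2)*(x + 7)^2) = x + 7
(2) = c + 4
(3) = s - 6
(4) = h - 7
(5) = gcd((k - 2)*(k - 1)*(k + 3), (k - 8)*(k - 2)*(k - 1)) = k^2 - 3*k + 2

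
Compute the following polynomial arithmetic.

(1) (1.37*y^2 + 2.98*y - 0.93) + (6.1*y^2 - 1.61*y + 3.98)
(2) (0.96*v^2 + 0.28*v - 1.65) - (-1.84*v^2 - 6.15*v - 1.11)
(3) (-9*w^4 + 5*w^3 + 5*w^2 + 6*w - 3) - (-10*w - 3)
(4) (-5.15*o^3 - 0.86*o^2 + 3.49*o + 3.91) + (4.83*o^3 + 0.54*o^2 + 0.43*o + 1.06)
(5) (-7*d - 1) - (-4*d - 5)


(1) = 7.47*y^2 + 1.37*y + 3.05
(2) = 2.8*v^2 + 6.43*v - 0.54
(3) = -9*w^4 + 5*w^3 + 5*w^2 + 16*w
(4) = -0.32*o^3 - 0.32*o^2 + 3.92*o + 4.97
(5) = 4 - 3*d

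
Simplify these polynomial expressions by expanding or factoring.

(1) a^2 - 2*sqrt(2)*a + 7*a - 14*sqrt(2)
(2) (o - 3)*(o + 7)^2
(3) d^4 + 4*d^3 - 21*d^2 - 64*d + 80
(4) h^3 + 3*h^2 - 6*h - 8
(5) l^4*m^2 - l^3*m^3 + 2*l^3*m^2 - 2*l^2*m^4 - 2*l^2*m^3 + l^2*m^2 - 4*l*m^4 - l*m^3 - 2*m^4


(1) = (a + 7)*(a - 2*sqrt(2))
(2) = o^3 + 11*o^2 + 7*o - 147
(3) = (d - 4)*(d - 1)*(d + 4)*(d + 5)
(4) = (h - 2)*(h + 1)*(h + 4)
(5) = (l - 2*m)*(l + m)*(l*m + m)^2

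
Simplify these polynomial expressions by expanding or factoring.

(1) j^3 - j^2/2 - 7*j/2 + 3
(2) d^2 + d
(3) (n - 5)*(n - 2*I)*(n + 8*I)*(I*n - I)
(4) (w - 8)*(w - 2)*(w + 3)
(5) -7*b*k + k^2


(1) = (j - 3/2)*(j - 1)*(j + 2)
(2) = d*(d + 1)
(3) = I*n^4 - 6*n^3 - 6*I*n^3 + 36*n^2 + 21*I*n^2 - 30*n - 96*I*n + 80*I
(4) = w^3 - 7*w^2 - 14*w + 48
(5) = k*(-7*b + k)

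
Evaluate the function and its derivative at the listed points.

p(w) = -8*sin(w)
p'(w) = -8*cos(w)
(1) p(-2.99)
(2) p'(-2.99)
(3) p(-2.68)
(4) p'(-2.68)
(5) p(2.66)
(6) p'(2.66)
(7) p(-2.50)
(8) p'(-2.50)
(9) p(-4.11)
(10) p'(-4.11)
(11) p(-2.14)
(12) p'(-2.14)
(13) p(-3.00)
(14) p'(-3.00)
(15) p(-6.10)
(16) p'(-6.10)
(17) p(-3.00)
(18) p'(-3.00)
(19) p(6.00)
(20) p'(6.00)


(1) = 1.21
(2) = 7.91
(3) = 3.56
(4) = 7.16
(5) = -3.71
(6) = 7.09
(7) = 4.79
(8) = 6.41
(9) = -6.59
(10) = 4.53
(11) = 6.74
(12) = 4.31
(13) = 1.13
(14) = 7.92
(15) = -1.46
(16) = -7.87
(17) = 1.13
(18) = 7.92
(19) = 2.24
(20) = -7.68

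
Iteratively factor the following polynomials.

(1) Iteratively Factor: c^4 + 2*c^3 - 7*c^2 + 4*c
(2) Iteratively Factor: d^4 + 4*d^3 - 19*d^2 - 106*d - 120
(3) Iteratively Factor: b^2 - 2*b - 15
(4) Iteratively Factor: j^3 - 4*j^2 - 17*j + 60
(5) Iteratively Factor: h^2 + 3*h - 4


(1) = (c + 4)*(c^3 - 2*c^2 + c) = (c - 1)*(c + 4)*(c^2 - c) = c*(c - 1)*(c + 4)*(c - 1)
(2) = (d + 2)*(d^3 + 2*d^2 - 23*d - 60) = (d + 2)*(d + 3)*(d^2 - d - 20) = (d + 2)*(d + 3)*(d + 4)*(d - 5)
(3) = (b - 5)*(b + 3)
(4) = (j - 5)*(j^2 + j - 12) = (j - 5)*(j + 4)*(j - 3)
(5) = (h - 1)*(h + 4)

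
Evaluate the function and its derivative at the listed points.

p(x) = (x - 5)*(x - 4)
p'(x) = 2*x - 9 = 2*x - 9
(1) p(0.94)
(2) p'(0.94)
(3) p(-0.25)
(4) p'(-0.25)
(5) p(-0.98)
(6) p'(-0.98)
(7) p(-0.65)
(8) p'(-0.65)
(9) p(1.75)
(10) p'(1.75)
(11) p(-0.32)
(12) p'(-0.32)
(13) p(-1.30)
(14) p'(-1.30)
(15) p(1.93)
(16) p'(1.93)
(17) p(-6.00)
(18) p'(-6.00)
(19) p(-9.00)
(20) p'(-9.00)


(1) = 12.42
(2) = -7.12
(3) = 22.31
(4) = -9.50
(5) = 29.78
(6) = -10.96
(7) = 26.27
(8) = -10.30
(9) = 7.31
(10) = -5.50
(11) = 22.98
(12) = -9.64
(13) = 33.39
(14) = -11.60
(15) = 6.35
(16) = -5.14
(17) = 110.00
(18) = -21.00
(19) = 182.00
(20) = -27.00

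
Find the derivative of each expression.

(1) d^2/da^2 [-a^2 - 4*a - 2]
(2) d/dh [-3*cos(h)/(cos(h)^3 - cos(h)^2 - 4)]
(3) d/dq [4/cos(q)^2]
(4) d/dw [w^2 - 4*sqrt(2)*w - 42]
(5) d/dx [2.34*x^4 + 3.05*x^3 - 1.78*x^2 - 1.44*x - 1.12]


(1) = -2
(2) = 3*(-3*cos(h) + cos(2*h) - cos(3*h) - 7)*sin(h)/(2*(-cos(h)^3 + cos(h)^2 + 4)^2)
(3) = 8*sin(q)/cos(q)^3
(4) = 2*w - 4*sqrt(2)
(5) = 9.36*x^3 + 9.15*x^2 - 3.56*x - 1.44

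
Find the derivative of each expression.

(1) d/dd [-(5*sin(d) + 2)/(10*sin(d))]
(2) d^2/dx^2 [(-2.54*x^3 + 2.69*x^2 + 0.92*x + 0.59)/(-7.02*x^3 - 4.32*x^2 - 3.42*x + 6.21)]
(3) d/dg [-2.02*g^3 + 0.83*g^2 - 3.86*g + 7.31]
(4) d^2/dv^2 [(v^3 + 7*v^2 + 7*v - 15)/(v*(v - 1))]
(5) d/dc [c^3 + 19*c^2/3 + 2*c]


(1) = cos(d)/(5*sin(d)^2)
(2) = (-419.186664*x^6 - 637.915824*x^5 + 1199.939832*x^4 - 1643.015988*x^3 - 1388.995776*x^2 + 233.005896*x - 292.010994)/(345.948408*x^9 + 638.673984*x^8 + 898.647048*x^7 - 215.174556*x^6 - 692.159256*x^5 - 1090.648152*x^4 + 301.66749*x^3 + 281.886804*x^2 + 395.667666*x - 239.483061)
(3) = -6.06*g^2 + 1.66*g - 3.86
(4) = 30/v^3
(5) = 3*c^2 + 38*c/3 + 2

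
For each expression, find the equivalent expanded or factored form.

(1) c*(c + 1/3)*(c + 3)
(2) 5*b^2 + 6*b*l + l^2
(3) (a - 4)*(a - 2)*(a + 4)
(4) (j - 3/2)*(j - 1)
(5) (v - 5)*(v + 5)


(1) = c^3 + 10*c^2/3 + c
(2) = (b + l)*(5*b + l)
(3) = a^3 - 2*a^2 - 16*a + 32
(4) = j^2 - 5*j/2 + 3/2
(5) = v^2 - 25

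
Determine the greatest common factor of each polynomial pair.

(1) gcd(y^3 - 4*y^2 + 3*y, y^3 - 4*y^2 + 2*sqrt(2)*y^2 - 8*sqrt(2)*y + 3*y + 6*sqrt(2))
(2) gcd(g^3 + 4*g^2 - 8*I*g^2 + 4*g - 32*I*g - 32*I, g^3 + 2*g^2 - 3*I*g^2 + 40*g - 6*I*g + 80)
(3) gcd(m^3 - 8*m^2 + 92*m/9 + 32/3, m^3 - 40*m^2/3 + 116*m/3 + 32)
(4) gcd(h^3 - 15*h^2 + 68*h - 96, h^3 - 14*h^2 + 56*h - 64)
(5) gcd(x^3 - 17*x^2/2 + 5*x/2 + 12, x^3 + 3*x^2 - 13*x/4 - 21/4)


(1) = gcd(y*(y - 3)*(y - 1), (y - 3)*(y - 1)*(y + 2*sqrt(2))) = y^2 - 4*y + 3
(2) = gcd((g + 2)^2*(g - 8*I), (g + 2)*(g - 8*I)*(g + 5*I)) = g^2 + g*(2 - 8*I) - 16*I
(3) = m^2 - 16*m/3 - 4
(4) = gcd((h - 8)*(h - 4)*(h - 3), (h - 8)*(h - 4)*(h - 2)) = h^2 - 12*h + 32
(5) = x^2 - x/2 - 3/2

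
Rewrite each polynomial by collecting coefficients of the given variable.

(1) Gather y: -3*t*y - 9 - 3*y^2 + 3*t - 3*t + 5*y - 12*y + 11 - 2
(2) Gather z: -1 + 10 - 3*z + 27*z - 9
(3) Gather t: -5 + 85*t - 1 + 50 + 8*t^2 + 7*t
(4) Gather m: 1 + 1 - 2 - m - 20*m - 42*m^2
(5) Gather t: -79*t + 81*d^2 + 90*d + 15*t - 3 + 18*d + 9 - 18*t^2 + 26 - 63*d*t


(1) = -3*y^2 + y*(-3*t - 7)
(2) = 24*z
(3) = 8*t^2 + 92*t + 44
(4) = -42*m^2 - 21*m
(5) = 81*d^2 + 108*d - 18*t^2 + t*(-63*d - 64) + 32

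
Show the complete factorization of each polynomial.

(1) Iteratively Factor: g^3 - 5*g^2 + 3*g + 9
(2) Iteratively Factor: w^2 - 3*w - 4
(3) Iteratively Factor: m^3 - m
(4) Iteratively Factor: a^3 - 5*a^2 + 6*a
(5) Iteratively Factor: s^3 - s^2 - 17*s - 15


(1) = (g - 3)*(g^2 - 2*g - 3) = (g - 3)^2*(g + 1)
(2) = (w + 1)*(w - 4)
(3) = (m - 1)*(m^2 + m) = (m - 1)*(m + 1)*(m)
(4) = (a)*(a^2 - 5*a + 6) = a*(a - 2)*(a - 3)
(5) = (s + 1)*(s^2 - 2*s - 15) = (s - 5)*(s + 1)*(s + 3)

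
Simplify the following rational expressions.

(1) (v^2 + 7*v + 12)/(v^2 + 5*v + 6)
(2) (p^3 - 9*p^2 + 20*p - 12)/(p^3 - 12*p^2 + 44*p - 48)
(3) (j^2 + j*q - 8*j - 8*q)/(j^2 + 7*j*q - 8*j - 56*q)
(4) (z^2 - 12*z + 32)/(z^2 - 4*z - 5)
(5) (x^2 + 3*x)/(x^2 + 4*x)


(1) = (v + 4)/(v + 2)
(2) = (p - 1)/(p - 4)
(3) = (j + q)/(j + 7*q)
(4) = (z^2 - 12*z + 32)/(z^2 - 4*z - 5)
(5) = (x + 3)/(x + 4)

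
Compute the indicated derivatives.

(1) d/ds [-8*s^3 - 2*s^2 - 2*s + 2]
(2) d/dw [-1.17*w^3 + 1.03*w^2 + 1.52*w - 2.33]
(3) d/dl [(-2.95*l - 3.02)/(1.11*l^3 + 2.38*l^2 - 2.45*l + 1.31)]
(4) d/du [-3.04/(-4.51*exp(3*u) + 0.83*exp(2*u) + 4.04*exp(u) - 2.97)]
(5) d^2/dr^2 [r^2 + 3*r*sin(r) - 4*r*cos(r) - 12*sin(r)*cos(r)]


(1) = -24*s^2 - 4*s - 2
(2) = -3.51*w^2 + 2.06*w + 1.52
(3) = (6.549*l^3 + 17.0776*l^2 + 14.3752*l - 11.2635)/(1.2321*l^6 + 5.2836*l^5 + 0.2254*l^4 - 8.7538*l^3 + 12.2381*l^2 - 6.419*l + 1.7161)
(4) = (-41.1312*exp(2*u) + 5.0464*exp(u) + 12.2816)*exp(u)/(4.51*exp(3*u) - 0.83*exp(2*u) - 4.04*exp(u) + 2.97)^2
(5) = -3*r*sin(r) + 4*r*cos(r) + 8*sin(r) + 24*sin(2*r) + 6*cos(r) + 2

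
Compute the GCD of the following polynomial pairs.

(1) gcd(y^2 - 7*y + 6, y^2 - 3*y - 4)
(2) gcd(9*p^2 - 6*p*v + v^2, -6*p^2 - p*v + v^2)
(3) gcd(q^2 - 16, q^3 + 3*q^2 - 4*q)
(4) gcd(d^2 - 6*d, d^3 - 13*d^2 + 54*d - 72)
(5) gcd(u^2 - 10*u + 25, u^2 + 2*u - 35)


(1) = 1
(2) = 3*p - v
(3) = q + 4
(4) = d - 6
(5) = gcd((u - 5)^2, (u - 5)*(u + 7)) = u - 5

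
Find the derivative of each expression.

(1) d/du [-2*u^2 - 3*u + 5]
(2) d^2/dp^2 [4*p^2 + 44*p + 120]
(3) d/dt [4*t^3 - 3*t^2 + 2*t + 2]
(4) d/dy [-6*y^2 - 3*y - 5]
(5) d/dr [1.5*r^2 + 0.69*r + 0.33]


(1) = -4*u - 3
(2) = 8
(3) = 12*t^2 - 6*t + 2
(4) = -12*y - 3
(5) = 3.0*r + 0.69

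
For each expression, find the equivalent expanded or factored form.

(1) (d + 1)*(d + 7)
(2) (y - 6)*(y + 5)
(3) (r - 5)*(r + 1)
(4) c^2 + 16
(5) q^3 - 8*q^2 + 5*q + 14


(1) = d^2 + 8*d + 7
(2) = y^2 - y - 30
(3) = r^2 - 4*r - 5
(4) = (c - 4*I)*(c + 4*I)
(5) = (q - 7)*(q - 2)*(q + 1)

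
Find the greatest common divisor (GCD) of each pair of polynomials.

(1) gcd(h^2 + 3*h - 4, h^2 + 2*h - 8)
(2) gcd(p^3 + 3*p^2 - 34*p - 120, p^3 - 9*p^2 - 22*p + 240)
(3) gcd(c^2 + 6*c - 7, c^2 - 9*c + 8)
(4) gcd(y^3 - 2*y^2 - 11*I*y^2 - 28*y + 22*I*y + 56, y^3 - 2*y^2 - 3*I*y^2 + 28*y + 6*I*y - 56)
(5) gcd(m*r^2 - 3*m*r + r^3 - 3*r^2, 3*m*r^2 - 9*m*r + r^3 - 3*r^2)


(1) = gcd((h - 1)*(h + 4), (h - 2)*(h + 4)) = h + 4
(2) = gcd((p - 6)*(p + 4)*(p + 5), (p - 8)*(p - 6)*(p + 5)) = p^2 - p - 30
(3) = c - 1
(4) = y^2 + y*(-2 - 7*I) + 14*I
(5) = gcd(r*(m + r)*(r - 3), r*(3*m + r)*(r - 3)) = r^2 - 3*r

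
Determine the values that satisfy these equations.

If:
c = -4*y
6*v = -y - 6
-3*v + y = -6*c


Then:
c = -8/15
v = -46/45
y = 2/15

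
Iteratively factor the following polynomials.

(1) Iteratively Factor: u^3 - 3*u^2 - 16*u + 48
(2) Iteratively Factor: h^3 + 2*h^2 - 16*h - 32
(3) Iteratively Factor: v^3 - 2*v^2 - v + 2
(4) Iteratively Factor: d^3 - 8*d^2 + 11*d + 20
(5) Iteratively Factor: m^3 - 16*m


(1) = (u - 4)*(u^2 + u - 12) = (u - 4)*(u - 3)*(u + 4)
(2) = (h + 2)*(h^2 - 16) = (h - 4)*(h + 2)*(h + 4)
(3) = (v - 1)*(v^2 - v - 2) = (v - 2)*(v - 1)*(v + 1)
(4) = (d - 5)*(d^2 - 3*d - 4) = (d - 5)*(d + 1)*(d - 4)
(5) = (m)*(m^2 - 16) = m*(m - 4)*(m + 4)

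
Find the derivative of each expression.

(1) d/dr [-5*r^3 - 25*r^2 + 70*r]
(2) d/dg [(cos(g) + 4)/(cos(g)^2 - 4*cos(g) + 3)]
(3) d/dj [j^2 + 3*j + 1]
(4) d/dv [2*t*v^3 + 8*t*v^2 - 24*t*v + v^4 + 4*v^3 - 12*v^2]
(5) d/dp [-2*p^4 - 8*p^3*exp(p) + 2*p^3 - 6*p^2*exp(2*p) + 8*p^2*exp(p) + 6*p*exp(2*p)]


(1) = -15*r^2 - 50*r + 70
(2) = (cos(g)^2 + 8*cos(g) - 19)*sin(g)/(cos(g)^2 - 4*cos(g) + 3)^2
(3) = 2*j + 3
(4) = 6*t*v^2 + 16*t*v - 24*t + 4*v^3 + 12*v^2 - 24*v
(5) = -8*p^3*exp(p) - 8*p^3 - 12*p^2*exp(2*p) - 16*p^2*exp(p) + 6*p^2 + 16*p*exp(p) + 6*exp(2*p)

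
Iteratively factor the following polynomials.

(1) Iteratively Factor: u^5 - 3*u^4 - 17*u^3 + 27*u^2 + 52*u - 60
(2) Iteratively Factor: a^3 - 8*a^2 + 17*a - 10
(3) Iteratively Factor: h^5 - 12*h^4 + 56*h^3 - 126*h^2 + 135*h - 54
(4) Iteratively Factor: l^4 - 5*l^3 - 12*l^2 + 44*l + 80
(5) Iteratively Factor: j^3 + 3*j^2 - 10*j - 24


(1) = (u + 3)*(u^4 - 6*u^3 + u^2 + 24*u - 20) = (u - 1)*(u + 3)*(u^3 - 5*u^2 - 4*u + 20) = (u - 2)*(u - 1)*(u + 3)*(u^2 - 3*u - 10) = (u - 5)*(u - 2)*(u - 1)*(u + 3)*(u + 2)
(2) = (a - 1)*(a^2 - 7*a + 10) = (a - 5)*(a - 1)*(a - 2)
(3) = (h - 1)*(h^4 - 11*h^3 + 45*h^2 - 81*h + 54) = (h - 3)*(h - 1)*(h^3 - 8*h^2 + 21*h - 18) = (h - 3)*(h - 2)*(h - 1)*(h^2 - 6*h + 9) = (h - 3)^2*(h - 2)*(h - 1)*(h - 3)
(4) = (l - 5)*(l^3 - 12*l - 16) = (l - 5)*(l - 4)*(l^2 + 4*l + 4) = (l - 5)*(l - 4)*(l + 2)*(l + 2)
(5) = (j + 4)*(j^2 - j - 6) = (j + 2)*(j + 4)*(j - 3)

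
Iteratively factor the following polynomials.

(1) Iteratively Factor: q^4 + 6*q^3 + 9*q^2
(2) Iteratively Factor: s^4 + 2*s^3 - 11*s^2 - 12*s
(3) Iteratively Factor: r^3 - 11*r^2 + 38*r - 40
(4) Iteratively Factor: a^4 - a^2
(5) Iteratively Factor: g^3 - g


(1) = (q)*(q^3 + 6*q^2 + 9*q) = q*(q + 3)*(q^2 + 3*q) = q*(q + 3)^2*(q)
(2) = (s - 3)*(s^3 + 5*s^2 + 4*s) = (s - 3)*(s + 1)*(s^2 + 4*s) = s*(s - 3)*(s + 1)*(s + 4)
(3) = (r - 5)*(r^2 - 6*r + 8) = (r - 5)*(r - 4)*(r - 2)
(4) = (a + 1)*(a^3 - a^2) = a*(a + 1)*(a^2 - a) = a^2*(a + 1)*(a - 1)
(5) = (g)*(g^2 - 1) = g*(g - 1)*(g + 1)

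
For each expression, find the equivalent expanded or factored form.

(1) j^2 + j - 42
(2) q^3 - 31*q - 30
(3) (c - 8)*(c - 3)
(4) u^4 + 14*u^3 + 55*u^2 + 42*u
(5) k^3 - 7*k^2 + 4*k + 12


(1) = (j - 6)*(j + 7)
(2) = (q - 6)*(q + 1)*(q + 5)
(3) = c^2 - 11*c + 24
(4) = u*(u + 1)*(u + 6)*(u + 7)
(5) = (k - 6)*(k - 2)*(k + 1)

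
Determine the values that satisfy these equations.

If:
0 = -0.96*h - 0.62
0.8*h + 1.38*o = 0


Then:
h = -0.65
o = 0.37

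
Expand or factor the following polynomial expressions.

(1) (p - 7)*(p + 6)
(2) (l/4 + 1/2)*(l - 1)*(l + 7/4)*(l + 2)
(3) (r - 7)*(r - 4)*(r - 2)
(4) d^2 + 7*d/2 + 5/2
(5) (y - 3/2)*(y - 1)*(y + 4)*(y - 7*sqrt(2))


(1) = p^2 - p - 42
(2) = l^4/4 + 19*l^3/16 + 21*l^2/16 - l - 7/4
(3) = r^3 - 13*r^2 + 50*r - 56
(4) = (d + 1)*(d + 5/2)
(5) = y^4 - 7*sqrt(2)*y^3 + 3*y^3/2 - 21*sqrt(2)*y^2/2 - 17*y^2/2 + 6*y + 119*sqrt(2)*y/2 - 42*sqrt(2)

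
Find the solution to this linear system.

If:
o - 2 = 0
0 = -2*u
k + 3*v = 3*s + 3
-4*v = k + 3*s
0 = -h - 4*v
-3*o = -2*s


Then:
h = 84
k = 75
o = 2
s = 3
u = 0
v = -21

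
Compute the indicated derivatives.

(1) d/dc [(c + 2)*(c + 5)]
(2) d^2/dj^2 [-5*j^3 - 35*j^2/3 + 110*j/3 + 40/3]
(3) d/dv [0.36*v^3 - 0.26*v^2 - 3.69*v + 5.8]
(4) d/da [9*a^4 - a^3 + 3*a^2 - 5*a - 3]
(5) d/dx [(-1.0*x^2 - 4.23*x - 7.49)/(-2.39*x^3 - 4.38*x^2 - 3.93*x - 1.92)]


(1) = 2*c + 7
(2) = -30*j - 70/3
(3) = 1.08*v^2 - 0.52*v - 3.69
(4) = 36*a^3 - 3*a^2 + 6*a - 5
(5) = (-2.39*x^4 - 20.2194*x^3 - 68.3007*x^2 - 61.7724*x - 21.3141)/(5.7121*x^6 + 20.9364*x^5 + 37.9698*x^4 + 43.6044*x^3 + 32.2641*x^2 + 15.0912*x + 3.6864)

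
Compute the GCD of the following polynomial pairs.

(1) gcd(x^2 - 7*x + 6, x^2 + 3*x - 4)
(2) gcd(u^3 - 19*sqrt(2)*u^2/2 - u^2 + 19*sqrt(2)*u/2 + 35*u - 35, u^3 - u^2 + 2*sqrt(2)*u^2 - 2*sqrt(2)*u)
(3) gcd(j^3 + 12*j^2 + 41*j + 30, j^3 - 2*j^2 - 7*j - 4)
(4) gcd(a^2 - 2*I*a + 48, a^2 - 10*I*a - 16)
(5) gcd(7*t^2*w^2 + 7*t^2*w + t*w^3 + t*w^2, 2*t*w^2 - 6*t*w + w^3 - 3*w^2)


(1) = gcd((x - 6)*(x - 1), (x - 1)*(x + 4)) = x - 1
(2) = u - 1
(3) = j + 1
(4) = gcd((a - 8*I)*(a + 6*I), (a - 8*I)*(a - 2*I)) = a - 8*I
(5) = w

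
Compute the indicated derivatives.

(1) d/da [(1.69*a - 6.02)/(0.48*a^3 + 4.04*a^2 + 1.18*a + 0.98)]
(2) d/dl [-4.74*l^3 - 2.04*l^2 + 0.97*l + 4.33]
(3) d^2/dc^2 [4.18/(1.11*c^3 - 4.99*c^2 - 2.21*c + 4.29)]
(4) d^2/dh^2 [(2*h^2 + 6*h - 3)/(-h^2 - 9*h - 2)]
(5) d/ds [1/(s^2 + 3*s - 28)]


(1) = (-1.6224*a^3 + 1.8412*a^2 + 48.6416*a + 8.7598)/(0.2304*a^6 + 3.8784*a^5 + 17.4544*a^4 + 10.4752*a^3 + 9.3108*a^2 + 2.3128*a + 0.9604)
(2) = -14.22*l^2 - 4.08*l + 0.97
(3) = ((41.7164 - 27.8388*c)*(1.11*c^3 - 4.99*c^2 - 2.21*c + 4.29) + 4.18*(-6.66*c^2 + 19.96*c + 4.42)*(-3.33*c^2 + 9.98*c + 2.21))/(1.11*c^3 - 4.99*c^2 - 2.21*c + 4.29)^3
(4) = 2*(12*h^3 + 21*h^2 + 117*h + 337)/(h^6 + 27*h^5 + 249*h^4 + 837*h^3 + 498*h^2 + 108*h + 8)
(5) = (-2*s - 3)/(s^2 + 3*s - 28)^2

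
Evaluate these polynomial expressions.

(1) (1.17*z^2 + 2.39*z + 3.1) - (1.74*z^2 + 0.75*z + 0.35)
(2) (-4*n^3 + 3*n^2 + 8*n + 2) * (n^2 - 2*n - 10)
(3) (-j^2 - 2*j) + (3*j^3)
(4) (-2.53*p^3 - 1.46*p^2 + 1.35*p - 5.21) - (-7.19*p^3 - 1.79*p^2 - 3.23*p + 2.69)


(1) = -0.57*z^2 + 1.64*z + 2.75
(2) = -4*n^5 + 11*n^4 + 42*n^3 - 44*n^2 - 84*n - 20
(3) = 3*j^3 - j^2 - 2*j
(4) = 4.66*p^3 + 0.33*p^2 + 4.58*p - 7.9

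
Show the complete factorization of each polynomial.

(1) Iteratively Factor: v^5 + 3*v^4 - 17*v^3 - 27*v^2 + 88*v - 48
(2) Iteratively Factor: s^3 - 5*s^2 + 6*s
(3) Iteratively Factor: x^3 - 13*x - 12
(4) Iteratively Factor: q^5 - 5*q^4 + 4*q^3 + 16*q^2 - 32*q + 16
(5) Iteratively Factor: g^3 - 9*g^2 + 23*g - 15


(1) = (v + 4)*(v^4 - v^3 - 13*v^2 + 25*v - 12) = (v - 1)*(v + 4)*(v^3 - 13*v + 12) = (v - 3)*(v - 1)*(v + 4)*(v^2 + 3*v - 4) = (v - 3)*(v - 1)^2*(v + 4)*(v + 4)
(2) = (s - 3)*(s^2 - 2*s) = (s - 3)*(s - 2)*(s)
(3) = (x + 3)*(x^2 - 3*x - 4) = (x - 4)*(x + 3)*(x + 1)
(4) = (q + 2)*(q^4 - 7*q^3 + 18*q^2 - 20*q + 8) = (q - 2)*(q + 2)*(q^3 - 5*q^2 + 8*q - 4) = (q - 2)*(q - 1)*(q + 2)*(q^2 - 4*q + 4) = (q - 2)^2*(q - 1)*(q + 2)*(q - 2)
(5) = (g - 5)*(g^2 - 4*g + 3) = (g - 5)*(g - 3)*(g - 1)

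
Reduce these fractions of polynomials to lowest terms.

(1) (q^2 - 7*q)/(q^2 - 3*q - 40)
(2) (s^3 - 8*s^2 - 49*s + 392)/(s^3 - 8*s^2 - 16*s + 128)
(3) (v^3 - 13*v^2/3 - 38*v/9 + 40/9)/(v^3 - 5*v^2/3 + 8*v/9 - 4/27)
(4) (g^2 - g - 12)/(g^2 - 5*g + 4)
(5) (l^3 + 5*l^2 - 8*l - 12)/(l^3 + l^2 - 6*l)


(1) = (q^2 - 7*q)/(q^2 - 3*q - 40)
(2) = (s^2 - 49)/(s^2 - 16)
(3) = (9*v^2 - 33*v - 60)/(9*v^2 - 9*v + 2)
(4) = (g + 3)/(g - 1)
(5) = (l^2 + 7*l + 6)/(l^2 + 3*l)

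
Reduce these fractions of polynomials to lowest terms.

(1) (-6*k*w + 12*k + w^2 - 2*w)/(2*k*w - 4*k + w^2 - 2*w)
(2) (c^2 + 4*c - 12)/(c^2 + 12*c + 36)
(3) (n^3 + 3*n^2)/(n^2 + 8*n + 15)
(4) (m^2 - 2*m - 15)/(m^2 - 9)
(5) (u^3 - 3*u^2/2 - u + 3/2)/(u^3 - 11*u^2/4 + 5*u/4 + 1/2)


(1) = (-6*k + w)/(2*k + w)
(2) = (c - 2)/(c + 6)
(3) = n^2/(n + 5)
(4) = (m - 5)/(m - 3)
(5) = (4*u^2 - 2*u - 6)/(4*u^2 - 7*u - 2)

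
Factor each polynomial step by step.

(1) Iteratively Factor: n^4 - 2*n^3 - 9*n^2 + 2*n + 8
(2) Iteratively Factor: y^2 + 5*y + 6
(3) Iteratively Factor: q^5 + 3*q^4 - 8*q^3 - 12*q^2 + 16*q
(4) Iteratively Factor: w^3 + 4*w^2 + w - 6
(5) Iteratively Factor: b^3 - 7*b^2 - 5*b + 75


(1) = (n + 2)*(n^3 - 4*n^2 - n + 4) = (n - 4)*(n + 2)*(n^2 - 1) = (n - 4)*(n + 1)*(n + 2)*(n - 1)
(2) = (y + 3)*(y + 2)
(3) = (q - 2)*(q^4 + 5*q^3 + 2*q^2 - 8*q) = (q - 2)*(q + 4)*(q^3 + q^2 - 2*q) = (q - 2)*(q + 2)*(q + 4)*(q^2 - q) = (q - 2)*(q - 1)*(q + 2)*(q + 4)*(q)
(4) = (w + 3)*(w^2 + w - 2) = (w - 1)*(w + 3)*(w + 2)
(5) = (b + 3)*(b^2 - 10*b + 25) = (b - 5)*(b + 3)*(b - 5)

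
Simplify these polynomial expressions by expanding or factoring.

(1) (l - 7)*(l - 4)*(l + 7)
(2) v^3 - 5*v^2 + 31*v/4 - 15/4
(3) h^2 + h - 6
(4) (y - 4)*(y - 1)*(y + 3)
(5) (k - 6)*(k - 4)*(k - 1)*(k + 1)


(1) = l^3 - 4*l^2 - 49*l + 196
(2) = (v - 5/2)*(v - 3/2)*(v - 1)
(3) = (h - 2)*(h + 3)
(4) = y^3 - 2*y^2 - 11*y + 12
(5) = k^4 - 10*k^3 + 23*k^2 + 10*k - 24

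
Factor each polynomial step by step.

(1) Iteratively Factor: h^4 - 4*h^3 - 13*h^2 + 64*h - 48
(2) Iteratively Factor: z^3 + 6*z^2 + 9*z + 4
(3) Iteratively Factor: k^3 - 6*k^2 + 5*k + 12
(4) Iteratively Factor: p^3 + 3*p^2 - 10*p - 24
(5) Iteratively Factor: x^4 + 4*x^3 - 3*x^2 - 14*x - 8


(1) = (h - 3)*(h^3 - h^2 - 16*h + 16) = (h - 3)*(h + 4)*(h^2 - 5*h + 4) = (h - 4)*(h - 3)*(h + 4)*(h - 1)
(2) = (z + 1)*(z^2 + 5*z + 4) = (z + 1)^2*(z + 4)
(3) = (k + 1)*(k^2 - 7*k + 12) = (k - 3)*(k + 1)*(k - 4)
(4) = (p - 3)*(p^2 + 6*p + 8) = (p - 3)*(p + 4)*(p + 2)
(5) = (x + 1)*(x^3 + 3*x^2 - 6*x - 8) = (x + 1)^2*(x^2 + 2*x - 8) = (x - 2)*(x + 1)^2*(x + 4)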